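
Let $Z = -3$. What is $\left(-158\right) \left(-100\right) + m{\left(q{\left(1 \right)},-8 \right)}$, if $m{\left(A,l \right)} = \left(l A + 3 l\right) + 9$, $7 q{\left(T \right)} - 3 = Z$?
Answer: $15785$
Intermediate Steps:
$q{\left(T \right)} = 0$ ($q{\left(T \right)} = \frac{3}{7} + \frac{1}{7} \left(-3\right) = \frac{3}{7} - \frac{3}{7} = 0$)
$m{\left(A,l \right)} = 9 + 3 l + A l$ ($m{\left(A,l \right)} = \left(A l + 3 l\right) + 9 = \left(3 l + A l\right) + 9 = 9 + 3 l + A l$)
$\left(-158\right) \left(-100\right) + m{\left(q{\left(1 \right)},-8 \right)} = \left(-158\right) \left(-100\right) + \left(9 + 3 \left(-8\right) + 0 \left(-8\right)\right) = 15800 + \left(9 - 24 + 0\right) = 15800 - 15 = 15785$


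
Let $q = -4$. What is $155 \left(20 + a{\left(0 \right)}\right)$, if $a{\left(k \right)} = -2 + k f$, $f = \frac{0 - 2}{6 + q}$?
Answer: $2790$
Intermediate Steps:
$f = -1$ ($f = \frac{0 - 2}{6 - 4} = - \frac{2}{2} = \left(-2\right) \frac{1}{2} = -1$)
$a{\left(k \right)} = -2 - k$ ($a{\left(k \right)} = -2 + k \left(-1\right) = -2 - k$)
$155 \left(20 + a{\left(0 \right)}\right) = 155 \left(20 - 2\right) = 155 \cdot 18 = 2790$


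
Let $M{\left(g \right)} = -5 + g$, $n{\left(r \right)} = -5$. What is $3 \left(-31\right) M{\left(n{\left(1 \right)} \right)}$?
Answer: $930$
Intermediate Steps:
$3 \left(-31\right) M{\left(n{\left(1 \right)} \right)} = 3 \left(-31\right) \left(-5 - 5\right) = \left(-93\right) \left(-10\right) = 930$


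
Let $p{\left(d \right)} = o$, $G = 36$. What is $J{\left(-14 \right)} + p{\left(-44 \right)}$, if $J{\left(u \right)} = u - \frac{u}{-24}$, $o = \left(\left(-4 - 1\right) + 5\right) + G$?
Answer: $\frac{257}{12} \approx 21.417$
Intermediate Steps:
$o = 36$ ($o = \left(\left(-4 - 1\right) + 5\right) + 36 = \left(-5 + 5\right) + 36 = 0 + 36 = 36$)
$p{\left(d \right)} = 36$
$J{\left(u \right)} = \frac{25 u}{24}$ ($J{\left(u \right)} = u - u \left(- \frac{1}{24}\right) = u - - \frac{u}{24} = u + \frac{u}{24} = \frac{25 u}{24}$)
$J{\left(-14 \right)} + p{\left(-44 \right)} = \frac{25}{24} \left(-14\right) + 36 = - \frac{175}{12} + 36 = \frac{257}{12}$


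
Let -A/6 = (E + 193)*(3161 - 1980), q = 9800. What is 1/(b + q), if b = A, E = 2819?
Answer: -1/21333232 ≈ -4.6875e-8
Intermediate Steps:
A = -21343032 (A = -6*(2819 + 193)*(3161 - 1980) = -18072*1181 = -6*3557172 = -21343032)
b = -21343032
1/(b + q) = 1/(-21343032 + 9800) = 1/(-21333232) = -1/21333232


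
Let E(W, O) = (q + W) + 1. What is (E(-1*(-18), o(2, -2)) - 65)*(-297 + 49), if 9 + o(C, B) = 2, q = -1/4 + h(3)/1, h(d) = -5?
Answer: 12710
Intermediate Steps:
q = -21/4 (q = -1/4 - 5/1 = -1*¼ - 5*1 = -¼ - 5 = -21/4 ≈ -5.2500)
o(C, B) = -7 (o(C, B) = -9 + 2 = -7)
E(W, O) = -17/4 + W (E(W, O) = (-21/4 + W) + 1 = -17/4 + W)
(E(-1*(-18), o(2, -2)) - 65)*(-297 + 49) = ((-17/4 - 1*(-18)) - 65)*(-297 + 49) = ((-17/4 + 18) - 65)*(-248) = (55/4 - 65)*(-248) = -205/4*(-248) = 12710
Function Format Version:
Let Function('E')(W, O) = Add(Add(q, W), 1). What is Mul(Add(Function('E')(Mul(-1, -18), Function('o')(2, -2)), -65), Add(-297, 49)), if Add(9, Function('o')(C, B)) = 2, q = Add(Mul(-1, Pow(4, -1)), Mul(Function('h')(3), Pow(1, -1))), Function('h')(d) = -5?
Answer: 12710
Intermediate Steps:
q = Rational(-21, 4) (q = Add(Mul(-1, Pow(4, -1)), Mul(-5, Pow(1, -1))) = Add(Mul(-1, Rational(1, 4)), Mul(-5, 1)) = Add(Rational(-1, 4), -5) = Rational(-21, 4) ≈ -5.2500)
Function('o')(C, B) = -7 (Function('o')(C, B) = Add(-9, 2) = -7)
Function('E')(W, O) = Add(Rational(-17, 4), W) (Function('E')(W, O) = Add(Add(Rational(-21, 4), W), 1) = Add(Rational(-17, 4), W))
Mul(Add(Function('E')(Mul(-1, -18), Function('o')(2, -2)), -65), Add(-297, 49)) = Mul(Add(Add(Rational(-17, 4), Mul(-1, -18)), -65), Add(-297, 49)) = Mul(Add(Add(Rational(-17, 4), 18), -65), -248) = Mul(Add(Rational(55, 4), -65), -248) = Mul(Rational(-205, 4), -248) = 12710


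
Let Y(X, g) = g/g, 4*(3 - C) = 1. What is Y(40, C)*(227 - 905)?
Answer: -678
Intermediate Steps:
C = 11/4 (C = 3 - 1/4*1 = 3 - 1/4 = 11/4 ≈ 2.7500)
Y(X, g) = 1
Y(40, C)*(227 - 905) = 1*(227 - 905) = 1*(-678) = -678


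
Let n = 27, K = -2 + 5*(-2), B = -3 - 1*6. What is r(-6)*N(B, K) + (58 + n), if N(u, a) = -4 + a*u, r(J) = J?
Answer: -539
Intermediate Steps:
B = -9 (B = -3 - 6 = -9)
K = -12 (K = -2 - 10 = -12)
r(-6)*N(B, K) + (58 + n) = -6*(-4 - 12*(-9)) + (58 + 27) = -6*(-4 + 108) + 85 = -6*104 + 85 = -624 + 85 = -539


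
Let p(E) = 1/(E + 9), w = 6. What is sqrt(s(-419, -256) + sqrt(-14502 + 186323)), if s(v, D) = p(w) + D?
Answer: sqrt(-57585 + 225*sqrt(171821))/15 ≈ 12.593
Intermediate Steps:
p(E) = 1/(9 + E)
s(v, D) = 1/15 + D (s(v, D) = 1/(9 + 6) + D = 1/15 + D)
sqrt(s(-419, -256) + sqrt(-14502 + 186323)) = sqrt((1/15 - 256) + sqrt(-14502 + 186323)) = sqrt(-3839/15 + sqrt(171821))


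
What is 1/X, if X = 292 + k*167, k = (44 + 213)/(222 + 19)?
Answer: 241/113291 ≈ 0.0021273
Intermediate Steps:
k = 257/241 ≈ 1.0664
X = 113291/241 (X = 292 + (257/241)*167 = 292 + 42919/241 = 113291/241 ≈ 470.09)
1/X = 1/(113291/241) = 241/113291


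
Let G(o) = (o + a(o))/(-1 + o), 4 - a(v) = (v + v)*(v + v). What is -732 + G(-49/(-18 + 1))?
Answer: -405823/544 ≈ -746.00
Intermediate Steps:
a(v) = 4 - 4*v² (a(v) = 4 - (v + v)*(v + v) = 4 - 2*v*2*v = 4 - 4*v²)
G(o) = (4 + o - 4*o²)/(-1 + o) (G(o) = (o + (4 - 4*o²))/(-1 + o) = (4 + o - 4*o²)/(-1 + o))
-732 + G(-49/(-18 + 1)) = -732 + (4 - 49/(-18 + 1) - 4*2401/(-18 + 1)²)/(-1 - 49/(-18 + 1)) = -732 + (4 - 49/(-17) - 4*(-49/(-17))²)/(-1 - 49/(-17)) = -732 + (4 - 49*(-1/17) - 4*(-49*(-1/17))²)/(-1 - 49*(-1/17)) = -732 + (4 + 49/17 - 4*(49/17)²)/(-1 + 49/17) = -732 + (4 + 49/17 - 4*2401/289)/(32/17) = -732 + 17*(4 + 49/17 - 9604/289)/32 = -732 + (17/32)*(-7615/289) = -732 - 7615/544 = -405823/544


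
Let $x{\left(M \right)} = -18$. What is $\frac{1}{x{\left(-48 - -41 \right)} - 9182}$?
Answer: $- \frac{1}{9200} \approx -0.0001087$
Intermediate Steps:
$\frac{1}{x{\left(-48 - -41 \right)} - 9182} = \frac{1}{-18 - 9182} = \frac{1}{-9200} = - \frac{1}{9200}$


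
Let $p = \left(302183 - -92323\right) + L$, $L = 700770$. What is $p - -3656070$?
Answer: $4751346$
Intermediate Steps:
$p = 1095276$ ($p = \left(302183 - -92323\right) + 700770 = \left(302183 + 92323\right) + 700770 = 394506 + 700770 = 1095276$)
$p - -3656070 = 1095276 - -3656070 = 1095276 + 3656070 = 4751346$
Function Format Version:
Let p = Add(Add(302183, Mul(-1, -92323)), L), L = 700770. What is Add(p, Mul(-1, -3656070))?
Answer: 4751346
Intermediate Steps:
p = 1095276 (p = Add(Add(302183, Mul(-1, -92323)), 700770) = Add(Add(302183, 92323), 700770) = Add(394506, 700770) = 1095276)
Add(p, Mul(-1, -3656070)) = Add(1095276, Mul(-1, -3656070)) = Add(1095276, 3656070) = 4751346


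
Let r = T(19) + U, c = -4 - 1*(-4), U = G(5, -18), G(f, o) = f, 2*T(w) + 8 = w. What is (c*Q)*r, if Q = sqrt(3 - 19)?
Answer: 0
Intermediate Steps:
T(w) = -4 + w/2
U = 5
c = 0 (c = -4 + 4 = 0)
Q = 4*I (Q = sqrt(-16) = 4*I ≈ 4.0*I)
r = 21/2 (r = (-4 + (1/2)*19) + 5 = (-4 + 19/2) + 5 = 11/2 + 5 = 21/2 ≈ 10.500)
(c*Q)*r = (0*(4*I))*(21/2) = 0*(21/2) = 0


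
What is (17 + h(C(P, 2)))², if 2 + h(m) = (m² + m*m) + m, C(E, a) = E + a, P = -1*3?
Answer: 256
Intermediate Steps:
P = -3
h(m) = -2 + m + 2*m² (h(m) = -2 + ((m² + m*m) + m) = -2 + ((m² + m²) + m) = -2 + (2*m² + m) = -2 + (m + 2*m²) = -2 + m + 2*m²)
(17 + h(C(P, 2)))² = (17 + (-2 + (-3 + 2) + 2*(-3 + 2)²))² = (17 + (-2 - 1 + 2*(-1)²))² = (17 + (-2 - 1 + 2*1))² = (17 + (-2 - 1 + 2))² = (17 - 1)² = 16² = 256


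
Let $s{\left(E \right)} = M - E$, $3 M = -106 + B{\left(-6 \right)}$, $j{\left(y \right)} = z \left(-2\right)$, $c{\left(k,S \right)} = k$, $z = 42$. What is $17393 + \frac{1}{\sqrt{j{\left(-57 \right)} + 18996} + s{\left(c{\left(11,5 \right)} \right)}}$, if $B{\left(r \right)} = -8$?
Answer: $\frac{287175872}{16511} + \frac{4 \sqrt{1182}}{16511} \approx 17393.0$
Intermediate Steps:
$j{\left(y \right)} = -84$ ($j{\left(y \right)} = 42 \left(-2\right) = -84$)
$M = -38$ ($M = \frac{-106 - 8}{3} = \frac{1}{3} \left(-114\right) = -38$)
$s{\left(E \right)} = -38 - E$
$17393 + \frac{1}{\sqrt{j{\left(-57 \right)} + 18996} + s{\left(c{\left(11,5 \right)} \right)}} = 17393 + \frac{1}{\sqrt{-84 + 18996} - 49} = 17393 + \frac{1}{\sqrt{18912} - 49} = 17393 + \frac{1}{4 \sqrt{1182} - 49} = 17393 + \frac{1}{-49 + 4 \sqrt{1182}}$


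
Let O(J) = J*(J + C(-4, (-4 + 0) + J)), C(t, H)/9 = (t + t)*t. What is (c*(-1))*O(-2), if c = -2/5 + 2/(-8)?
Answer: -1859/5 ≈ -371.80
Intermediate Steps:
C(t, H) = 18*t² (C(t, H) = 9*((t + t)*t) = 9*((2*t)*t) = 9*(2*t²) = 18*t²)
c = -13/20 (c = -2*⅕ + 2*(-⅛) = -⅖ - ¼ = -13/20 ≈ -0.65000)
O(J) = J*(288 + J) (O(J) = J*(J + 18*(-4)²) = J*(J + 18*16) = J*(J + 288) = J*(288 + J))
(c*(-1))*O(-2) = (-13/20*(-1))*(-2*(288 - 2)) = 13*(-2*286)/20 = (13/20)*(-572) = -1859/5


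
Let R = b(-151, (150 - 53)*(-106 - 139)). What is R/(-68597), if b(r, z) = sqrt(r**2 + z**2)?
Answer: -sqrt(564798026)/68597 ≈ -0.34645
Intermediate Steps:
R = sqrt(564798026) (R = sqrt((-151)**2 + ((150 - 53)*(-106 - 139))**2) = sqrt(22801 + (97*(-245))**2) = sqrt(22801 + (-23765)**2) = sqrt(22801 + 564775225) = sqrt(564798026) ≈ 23765.)
R/(-68597) = sqrt(564798026)/(-68597) = sqrt(564798026)*(-1/68597) = -sqrt(564798026)/68597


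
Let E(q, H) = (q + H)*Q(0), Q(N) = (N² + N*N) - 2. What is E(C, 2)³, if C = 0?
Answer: -64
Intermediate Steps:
Q(N) = -2 + 2*N² (Q(N) = (N² + N²) - 2 = 2*N² - 2 = -2 + 2*N²)
E(q, H) = -2*H - 2*q (E(q, H) = (q + H)*(-2 + 2*0²) = (H + q)*(-2 + 2*0) = (H + q)*(-2 + 0) = (H + q)*(-2) = -2*H - 2*q)
E(C, 2)³ = (-2*2 - 2*0)³ = (-4 + 0)³ = (-4)³ = -64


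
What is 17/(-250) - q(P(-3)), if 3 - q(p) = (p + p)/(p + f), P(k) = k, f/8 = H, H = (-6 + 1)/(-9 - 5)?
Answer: 9733/250 ≈ 38.932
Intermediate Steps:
H = 5/14 (H = -5/(-14) = -5*(-1/14) = 5/14 ≈ 0.35714)
f = 20/7 (f = 8*(5/14) = 20/7 ≈ 2.8571)
q(p) = 3 - 2*p/(20/7 + p) (q(p) = 3 - (p + p)/(p + 20/7) = 3 - 2*p/(20/7 + p))
17/(-250) - q(P(-3)) = 17/(-250) - (60 + 7*(-3))/(20 + 7*(-3)) = 17*(-1/250) - (60 - 21)/(20 - 21) = -17/250 - 39/(-1) = -17/250 - (-1)*39 = -17/250 - 1*(-39) = -17/250 + 39 = 9733/250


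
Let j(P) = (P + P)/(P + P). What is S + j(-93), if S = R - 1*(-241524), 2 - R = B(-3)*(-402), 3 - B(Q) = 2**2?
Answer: 241125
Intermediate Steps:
B(Q) = -1 (B(Q) = 3 - 1*2**2 = 3 - 1*4 = 3 - 4 = -1)
j(P) = 1 (j(P) = (2*P)/((2*P)) = (2*P)*(1/(2*P)) = 1)
R = -400 (R = 2 - (-1)*(-402) = 2 - 1*402 = 2 - 402 = -400)
S = 241124 (S = -400 - 1*(-241524) = -400 + 241524 = 241124)
S + j(-93) = 241124 + 1 = 241125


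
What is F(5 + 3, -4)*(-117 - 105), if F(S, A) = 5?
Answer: -1110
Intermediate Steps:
F(5 + 3, -4)*(-117 - 105) = 5*(-117 - 105) = 5*(-222) = -1110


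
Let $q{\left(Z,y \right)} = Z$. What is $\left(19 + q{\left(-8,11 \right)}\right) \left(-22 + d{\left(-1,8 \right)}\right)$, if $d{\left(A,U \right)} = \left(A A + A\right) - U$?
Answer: $-330$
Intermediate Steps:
$d{\left(A,U \right)} = A + A^{2} - U$ ($d{\left(A,U \right)} = \left(A^{2} + A\right) - U = \left(A + A^{2}\right) - U = A + A^{2} - U$)
$\left(19 + q{\left(-8,11 \right)}\right) \left(-22 + d{\left(-1,8 \right)}\right) = \left(19 - 8\right) \left(-22 - \left(9 - 1\right)\right) = 11 \left(-22 - 8\right) = 11 \left(-30\right) = -330$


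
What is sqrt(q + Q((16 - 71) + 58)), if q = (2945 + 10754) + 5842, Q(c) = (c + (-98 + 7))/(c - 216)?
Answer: sqrt(886574373)/213 ≈ 139.79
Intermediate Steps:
Q(c) = (-91 + c)/(-216 + c) (Q(c) = (c - 91)/(-216 + c) = (-91 + c)/(-216 + c))
q = 19541 (q = 13699 + 5842 = 19541)
sqrt(q + Q((16 - 71) + 58)) = sqrt(19541 + (-91 + ((16 - 71) + 58))/(-216 + ((16 - 71) + 58))) = sqrt(19541 + (-91 + (-55 + 58))/(-216 + (-55 + 58))) = sqrt(19541 + (-91 + 3)/(-216 + 3)) = sqrt(19541 - 88/(-213)) = sqrt(19541 - 1/213*(-88)) = sqrt(19541 + 88/213) = sqrt(4162321/213) = sqrt(886574373)/213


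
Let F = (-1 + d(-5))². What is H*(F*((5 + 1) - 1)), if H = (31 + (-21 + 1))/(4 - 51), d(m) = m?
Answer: -1980/47 ≈ -42.128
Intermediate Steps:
H = -11/47 (H = (31 - 20)/(-47) = 11*(-1/47) = -11/47 ≈ -0.23404)
F = 36 (F = (-1 - 5)² = (-6)² = 36)
H*(F*((5 + 1) - 1)) = -396*((5 + 1) - 1)/47 = -396*(6 - 1)/47 = -396*5/47 = -11/47*180 = -1980/47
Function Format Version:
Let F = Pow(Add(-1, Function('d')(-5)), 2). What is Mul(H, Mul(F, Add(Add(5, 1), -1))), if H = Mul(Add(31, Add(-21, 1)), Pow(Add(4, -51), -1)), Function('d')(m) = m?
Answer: Rational(-1980, 47) ≈ -42.128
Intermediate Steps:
H = Rational(-11, 47) (H = Mul(Add(31, -20), Pow(-47, -1)) = Mul(11, Rational(-1, 47)) = Rational(-11, 47) ≈ -0.23404)
F = 36 (F = Pow(Add(-1, -5), 2) = Pow(-6, 2) = 36)
Mul(H, Mul(F, Add(Add(5, 1), -1))) = Mul(Rational(-11, 47), Mul(36, Add(Add(5, 1), -1))) = Mul(Rational(-11, 47), Mul(36, Add(6, -1))) = Mul(Rational(-11, 47), Mul(36, 5)) = Mul(Rational(-11, 47), 180) = Rational(-1980, 47)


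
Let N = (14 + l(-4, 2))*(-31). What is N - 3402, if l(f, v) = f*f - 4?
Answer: -4208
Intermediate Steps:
l(f, v) = -4 + f² (l(f, v) = f² - 4 = -4 + f²)
N = -806 (N = (14 + (-4 + (-4)²))*(-31) = (14 + (-4 + 16))*(-31) = (14 + 12)*(-31) = 26*(-31) = -806)
N - 3402 = -806 - 3402 = -4208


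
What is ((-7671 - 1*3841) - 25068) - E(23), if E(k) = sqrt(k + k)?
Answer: -36580 - sqrt(46) ≈ -36587.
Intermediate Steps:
E(k) = sqrt(2)*sqrt(k) (E(k) = sqrt(2*k) = sqrt(2)*sqrt(k))
((-7671 - 1*3841) - 25068) - E(23) = ((-7671 - 1*3841) - 25068) - sqrt(2)*sqrt(23) = ((-7671 - 3841) - 25068) - sqrt(46) = (-11512 - 25068) - sqrt(46) = -36580 - sqrt(46)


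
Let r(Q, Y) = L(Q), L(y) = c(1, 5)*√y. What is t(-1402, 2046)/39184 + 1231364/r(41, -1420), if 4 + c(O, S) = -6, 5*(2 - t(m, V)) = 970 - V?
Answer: 543/97960 - 615682*√41/205 ≈ -19231.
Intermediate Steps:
t(m, V) = -192 + V/5 (t(m, V) = 2 - (970 - V)/5 = 2 + (-194 + V/5) = -192 + V/5)
c(O, S) = -10 (c(O, S) = -4 - 6 = -10)
L(y) = -10*√y
r(Q, Y) = -10*√Q
t(-1402, 2046)/39184 + 1231364/r(41, -1420) = (-192 + (⅕)*2046)/39184 + 1231364/((-10*√41)) = (-192 + 2046/5)*(1/39184) + 1231364*(-√41/410) = (1086/5)*(1/39184) - 615682*√41/205 = 543/97960 - 615682*√41/205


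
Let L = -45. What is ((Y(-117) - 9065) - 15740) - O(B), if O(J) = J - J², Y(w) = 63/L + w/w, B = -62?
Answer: -104497/5 ≈ -20899.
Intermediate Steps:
Y(w) = -⅖ (Y(w) = 63/(-45) + w/w = 63*(-1/45) + 1 = -7/5 + 1 = -⅖)
((Y(-117) - 9065) - 15740) - O(B) = ((-⅖ - 9065) - 15740) - (-62)*(1 - 1*(-62)) = (-45327/5 - 15740) - (-62)*(1 + 62) = -124027/5 - (-62)*63 = -124027/5 - 1*(-3906) = -124027/5 + 3906 = -104497/5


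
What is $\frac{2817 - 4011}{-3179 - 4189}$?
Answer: $\frac{199}{1228} \approx 0.16205$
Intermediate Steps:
$\frac{2817 - 4011}{-3179 - 4189} = - \frac{1194}{-7368} = \left(-1194\right) \left(- \frac{1}{7368}\right) = \frac{199}{1228}$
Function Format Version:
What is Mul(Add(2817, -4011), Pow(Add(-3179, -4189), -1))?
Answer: Rational(199, 1228) ≈ 0.16205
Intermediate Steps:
Mul(Add(2817, -4011), Pow(Add(-3179, -4189), -1)) = Mul(-1194, Pow(-7368, -1)) = Mul(-1194, Rational(-1, 7368)) = Rational(199, 1228)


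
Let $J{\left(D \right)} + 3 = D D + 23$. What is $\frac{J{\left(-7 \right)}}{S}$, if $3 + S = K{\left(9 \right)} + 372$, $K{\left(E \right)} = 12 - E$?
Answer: $\frac{23}{124} \approx 0.18548$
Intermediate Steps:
$J{\left(D \right)} = 20 + D^{2}$ ($J{\left(D \right)} = -3 + \left(D D + 23\right) = -3 + \left(D^{2} + 23\right) = -3 + \left(23 + D^{2}\right) = 20 + D^{2}$)
$S = 372$ ($S = -3 + \left(\left(12 - 9\right) + 372\right) = -3 + \left(3 + 372\right) = -3 + 375 = 372$)
$\frac{J{\left(-7 \right)}}{S} = \frac{20 + \left(-7\right)^{2}}{372} = \left(20 + 49\right) \frac{1}{372} = 69 \cdot \frac{1}{372} = \frac{23}{124}$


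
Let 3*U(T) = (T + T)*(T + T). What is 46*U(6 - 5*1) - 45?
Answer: 49/3 ≈ 16.333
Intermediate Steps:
U(T) = 4*T²/3 (U(T) = ((T + T)*(T + T))/3 = ((2*T)*(2*T))/3 = (4*T²)/3 = 4*T²/3)
46*U(6 - 5*1) - 45 = 46*(4*(6 - 5*1)²/3) - 45 = 46*(4*(6 - 5)²/3) - 45 = 46*((4/3)*1²) - 45 = 46*((4/3)*1) - 45 = 46*(4/3) - 45 = 184/3 - 45 = 49/3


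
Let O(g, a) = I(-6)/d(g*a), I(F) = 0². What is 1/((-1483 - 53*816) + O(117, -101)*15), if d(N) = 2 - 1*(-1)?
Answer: -1/44731 ≈ -2.2356e-5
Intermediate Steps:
I(F) = 0
d(N) = 3 (d(N) = 2 + 1 = 3)
O(g, a) = 0 (O(g, a) = 0/3 = 0*(⅓) = 0)
1/((-1483 - 53*816) + O(117, -101)*15) = 1/((-1483 - 53*816) + 0*15) = 1/((-1483 - 43248) + 0) = 1/(-44731 + 0) = 1/(-44731) = -1/44731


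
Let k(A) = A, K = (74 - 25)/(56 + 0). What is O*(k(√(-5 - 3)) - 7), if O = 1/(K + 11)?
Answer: -56/95 + 16*I*√2/95 ≈ -0.58947 + 0.23818*I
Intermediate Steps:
K = 7/8 (K = 49/56 = 49*(1/56) = 7/8 ≈ 0.87500)
O = 8/95 (O = 1/(7/8 + 11) = 1/(95/8) = 8/95 ≈ 0.084211)
O*(k(√(-5 - 3)) - 7) = 8*(√(-5 - 3) - 7)/95 = 8*(√(-8) - 7)/95 = 8*(2*I*√2 - 7)/95 = 8*(-7 + 2*I*√2)/95 = -56/95 + 16*I*√2/95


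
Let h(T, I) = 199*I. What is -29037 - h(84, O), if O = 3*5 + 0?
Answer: -32022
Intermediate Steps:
O = 15 (O = 15 + 0 = 15)
-29037 - h(84, O) = -29037 - 199*15 = -29037 - 1*2985 = -29037 - 2985 = -32022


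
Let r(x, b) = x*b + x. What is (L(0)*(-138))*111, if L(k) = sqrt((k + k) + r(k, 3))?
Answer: 0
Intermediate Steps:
r(x, b) = x + b*x (r(x, b) = b*x + x = x + b*x)
L(k) = sqrt(6)*sqrt(k) (L(k) = sqrt((k + k) + k*(1 + 3)) = sqrt(2*k + k*4) = sqrt(2*k + 4*k) = sqrt(6*k) = sqrt(6)*sqrt(k))
(L(0)*(-138))*111 = ((sqrt(6)*sqrt(0))*(-138))*111 = ((sqrt(6)*0)*(-138))*111 = (0*(-138))*111 = 0*111 = 0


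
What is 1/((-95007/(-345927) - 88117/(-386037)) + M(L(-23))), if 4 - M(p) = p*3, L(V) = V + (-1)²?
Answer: 44513540433/3138333919216 ≈ 0.014184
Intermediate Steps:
L(V) = 1 + V (L(V) = V + 1 = 1 + V)
M(p) = 4 - 3*p (M(p) = 4 - p*3 = 4 - 3*p)
1/((-95007/(-345927) - 88117/(-386037)) + M(L(-23))) = 1/((-95007/(-345927) - 88117/(-386037)) + (4 - 3*(1 - 23))) = 1/((-95007*(-1/345927) - 88117*(-1/386037)) + (4 - 3*(-22))) = 1/((31669/115309 + 88117/386037) + (4 + 66)) = 1/(22386088906/44513540433 + 70) = 1/(3138333919216/44513540433) = 44513540433/3138333919216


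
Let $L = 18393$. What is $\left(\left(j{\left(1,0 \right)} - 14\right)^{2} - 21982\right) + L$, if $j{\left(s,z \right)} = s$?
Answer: $-3420$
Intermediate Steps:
$\left(\left(j{\left(1,0 \right)} - 14\right)^{2} - 21982\right) + L = \left(\left(1 - 14\right)^{2} - 21982\right) + 18393 = \left(\left(-13\right)^{2} - 21982\right) + 18393 = \left(169 - 21982\right) + 18393 = -21813 + 18393 = -3420$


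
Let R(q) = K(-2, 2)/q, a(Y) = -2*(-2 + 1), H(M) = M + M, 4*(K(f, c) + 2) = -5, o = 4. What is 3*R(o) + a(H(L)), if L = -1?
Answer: -7/16 ≈ -0.43750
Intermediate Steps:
K(f, c) = -13/4 (K(f, c) = -2 + (¼)*(-5) = -2 - 5/4 = -13/4)
H(M) = 2*M
a(Y) = 2 (a(Y) = -2*(-1) = 2)
R(q) = -13/(4*q)
3*R(o) + a(H(L)) = 3*(-13/4/4) + 2 = 3*(-13/4*¼) + 2 = 3*(-13/16) + 2 = -39/16 + 2 = -7/16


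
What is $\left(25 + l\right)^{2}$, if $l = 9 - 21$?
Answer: $169$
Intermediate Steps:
$l = -12$
$\left(25 + l\right)^{2} = \left(25 - 12\right)^{2} = 13^{2} = 169$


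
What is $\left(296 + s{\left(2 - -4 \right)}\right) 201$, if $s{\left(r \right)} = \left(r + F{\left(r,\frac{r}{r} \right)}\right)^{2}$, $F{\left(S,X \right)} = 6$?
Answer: $88440$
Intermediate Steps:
$s{\left(r \right)} = \left(6 + r\right)^{2}$ ($s{\left(r \right)} = \left(r + 6\right)^{2} = \left(6 + r\right)^{2}$)
$\left(296 + s{\left(2 - -4 \right)}\right) 201 = \left(296 + \left(6 + \left(2 - -4\right)\right)^{2}\right) 201 = \left(296 + \left(6 + \left(2 + 4\right)\right)^{2}\right) 201 = \left(296 + \left(6 + 6\right)^{2}\right) 201 = \left(296 + 12^{2}\right) 201 = \left(296 + 144\right) 201 = 440 \cdot 201 = 88440$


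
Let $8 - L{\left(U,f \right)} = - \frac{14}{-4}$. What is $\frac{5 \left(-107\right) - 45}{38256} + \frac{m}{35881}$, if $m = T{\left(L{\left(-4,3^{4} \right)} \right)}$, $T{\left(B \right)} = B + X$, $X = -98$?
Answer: $- \frac{6096979}{343165884} \approx -0.017767$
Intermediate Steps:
$L{\left(U,f \right)} = \frac{9}{2}$ ($L{\left(U,f \right)} = 8 - - \frac{14}{-4} = 8 - \left(-14\right) \left(- \frac{1}{4}\right) = 8 - \frac{7}{2} = \frac{9}{2}$)
$T{\left(B \right)} = -98 + B$ ($T{\left(B \right)} = B - 98 = -98 + B$)
$m = - \frac{187}{2}$ ($m = -98 + \frac{9}{2} = - \frac{187}{2} \approx -93.5$)
$\frac{5 \left(-107\right) - 45}{38256} + \frac{m}{35881} = \frac{5 \left(-107\right) - 45}{38256} - \frac{187}{2 \cdot 35881} = \left(-535 - 45\right) \frac{1}{38256} - \frac{187}{71762} = \left(-580\right) \frac{1}{38256} - \frac{187}{71762} = - \frac{145}{9564} - \frac{187}{71762} = - \frac{6096979}{343165884}$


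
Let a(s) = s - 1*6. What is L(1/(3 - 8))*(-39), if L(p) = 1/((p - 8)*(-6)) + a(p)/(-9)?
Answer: -34021/1230 ≈ -27.659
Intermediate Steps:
a(s) = -6 + s (a(s) = s - 6 = -6 + s)
L(p) = ⅔ - 1/(6*(-8 + p)) - p/9 (L(p) = 1/((p - 8)*(-6)) + (-6 + p)/(-9) = -⅙/(-8 + p) + (-6 + p)*(-⅑) = -1/(6*(-8 + p)) + (⅔ - p/9) = ⅔ - 1/(6*(-8 + p)) - p/9)
L(1/(3 - 8))*(-39) = ((-99 - 2/(3 - 8)² + 28/(3 - 8))/(18*(-8 + 1/(3 - 8))))*(-39) = ((-99 - 2*(1/(-5))² + 28/(-5))/(18*(-8 + 1/(-5))))*(-39) = ((-99 - 2*(-⅕)² + 28*(-⅕))/(18*(-8 - ⅕)))*(-39) = ((-99 - 2*1/25 - 28/5)/(18*(-41/5)))*(-39) = ((1/18)*(-5/41)*(-99 - 2/25 - 28/5))*(-39) = ((1/18)*(-5/41)*(-2617/25))*(-39) = (2617/3690)*(-39) = -34021/1230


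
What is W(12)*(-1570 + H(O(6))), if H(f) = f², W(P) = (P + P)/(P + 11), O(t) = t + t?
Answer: -1488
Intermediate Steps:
O(t) = 2*t
W(P) = 2*P/(11 + P) (W(P) = (2*P)/(11 + P) = 2*P/(11 + P))
W(12)*(-1570 + H(O(6))) = (2*12/(11 + 12))*(-1570 + (2*6)²) = (2*12/23)*(-1570 + 12²) = (2*12*(1/23))*(-1570 + 144) = (24/23)*(-1426) = -1488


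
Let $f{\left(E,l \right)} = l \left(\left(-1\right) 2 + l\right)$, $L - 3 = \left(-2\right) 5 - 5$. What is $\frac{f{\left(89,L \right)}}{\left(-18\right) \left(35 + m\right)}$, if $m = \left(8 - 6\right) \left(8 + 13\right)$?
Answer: $- \frac{4}{33} \approx -0.12121$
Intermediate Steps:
$m = 42$ ($m = 2 \cdot 21 = 42$)
$L = -12$ ($L = 3 - 15 = -12$)
$f{\left(E,l \right)} = l \left(-2 + l\right)$
$\frac{f{\left(89,L \right)}}{\left(-18\right) \left(35 + m\right)} = \frac{\left(-12\right) \left(-2 - 12\right)}{\left(-18\right) \left(35 + 42\right)} = \frac{\left(-12\right) \left(-14\right)}{\left(-18\right) 77} = \frac{168}{-1386} = 168 \left(- \frac{1}{1386}\right) = - \frac{4}{33}$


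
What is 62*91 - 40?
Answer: 5602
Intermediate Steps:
62*91 - 40 = 5642 - 40 = 5602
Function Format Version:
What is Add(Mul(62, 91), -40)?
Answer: 5602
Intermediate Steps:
Add(Mul(62, 91), -40) = Add(5642, -40) = 5602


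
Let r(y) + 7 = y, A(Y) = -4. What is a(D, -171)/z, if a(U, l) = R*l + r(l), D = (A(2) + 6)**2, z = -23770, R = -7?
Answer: -1019/23770 ≈ -0.042869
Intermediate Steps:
r(y) = -7 + y
D = 4 (D = (-4 + 6)**2 = 2**2 = 4)
a(U, l) = -7 - 6*l (a(U, l) = -7*l + (-7 + l) = -7 - 6*l)
a(D, -171)/z = (-7 - 6*(-171))/(-23770) = (-7 + 1026)*(-1/23770) = 1019*(-1/23770) = -1019/23770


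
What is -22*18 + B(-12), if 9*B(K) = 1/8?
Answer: -28511/72 ≈ -395.99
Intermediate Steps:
B(K) = 1/72 (B(K) = (⅑)/8 = (⅑)*(⅛) = 1/72)
-22*18 + B(-12) = -22*18 + 1/72 = -396 + 1/72 = -28511/72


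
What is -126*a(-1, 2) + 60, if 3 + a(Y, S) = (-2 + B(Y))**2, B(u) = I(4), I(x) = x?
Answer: -66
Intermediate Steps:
B(u) = 4
a(Y, S) = 1 (a(Y, S) = -3 + (-2 + 4)**2 = -3 + 2**2 = -3 + 4 = 1)
-126*a(-1, 2) + 60 = -126*1 + 60 = -126 + 60 = -66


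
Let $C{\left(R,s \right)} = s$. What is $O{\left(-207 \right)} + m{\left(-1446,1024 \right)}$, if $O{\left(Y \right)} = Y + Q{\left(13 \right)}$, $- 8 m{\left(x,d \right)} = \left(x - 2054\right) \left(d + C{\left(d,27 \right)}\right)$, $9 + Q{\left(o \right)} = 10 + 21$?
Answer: $\frac{919255}{2} \approx 4.5963 \cdot 10^{5}$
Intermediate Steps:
$Q{\left(o \right)} = 22$ ($Q{\left(o \right)} = -9 + \left(10 + 21\right) = -9 + 31 = 22$)
$m{\left(x,d \right)} = - \frac{\left(-2054 + x\right) \left(27 + d\right)}{8}$ ($m{\left(x,d \right)} = - \frac{\left(x - 2054\right) \left(d + 27\right)}{8} = - \frac{\left(-2054 + x\right) \left(27 + d\right)}{8}$)
$O{\left(Y \right)} = 22 + Y$ ($O{\left(Y \right)} = Y + 22 = 22 + Y$)
$O{\left(-207 \right)} + m{\left(-1446,1024 \right)} = \left(22 - 207\right) + \left(\frac{27729}{4} - - \frac{19521}{4} + \frac{1027}{4} \cdot 1024 - 128 \left(-1446\right)\right) = -185 + \left(\frac{27729}{4} + \frac{19521}{4} + 262912 + 185088\right) = -185 + \frac{919625}{2} = \frac{919255}{2}$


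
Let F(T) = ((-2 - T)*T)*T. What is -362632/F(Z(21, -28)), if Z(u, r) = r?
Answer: -45329/2548 ≈ -17.790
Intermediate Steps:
F(T) = T**2*(-2 - T) (F(T) = (T*(-2 - T))*T = T**2*(-2 - T))
-362632/F(Z(21, -28)) = -362632*1/(784*(-2 - 1*(-28))) = -362632*1/(784*(-2 + 28)) = -362632/(784*26) = -362632/20384 = -362632*1/20384 = -45329/2548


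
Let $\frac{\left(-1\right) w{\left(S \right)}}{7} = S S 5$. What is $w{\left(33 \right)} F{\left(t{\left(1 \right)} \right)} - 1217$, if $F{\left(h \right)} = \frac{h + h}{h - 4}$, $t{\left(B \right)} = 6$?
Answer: $-229907$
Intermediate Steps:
$w{\left(S \right)} = - 35 S^{2}$ ($w{\left(S \right)} = - 7 S S 5 = - 7 S^{2} \cdot 5 = - 7 \cdot 5 S^{2} = - 35 S^{2}$)
$F{\left(h \right)} = \frac{2 h}{-4 + h}$
$w{\left(33 \right)} F{\left(t{\left(1 \right)} \right)} - 1217 = - 35 \cdot 33^{2} \cdot 2 \cdot 6 \frac{1}{-4 + 6} - 1217 = \left(-35\right) 1089 \cdot 2 \cdot 6 \cdot \frac{1}{2} - 1217 = - 38115 \cdot 2 \cdot 6 \cdot \frac{1}{2} - 1217 = \left(-38115\right) 6 - 1217 = -228690 - 1217 = -229907$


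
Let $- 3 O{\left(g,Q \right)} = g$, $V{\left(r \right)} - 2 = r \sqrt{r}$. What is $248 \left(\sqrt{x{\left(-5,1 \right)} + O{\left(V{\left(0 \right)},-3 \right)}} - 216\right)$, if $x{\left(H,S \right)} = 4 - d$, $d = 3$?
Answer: $-53568 + \frac{248 \sqrt{3}}{3} \approx -53425.0$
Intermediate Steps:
$x{\left(H,S \right)} = 1$ ($x{\left(H,S \right)} = 4 - 3 = 1$)
$V{\left(r \right)} = 2 + r^{\frac{3}{2}}$ ($V{\left(r \right)} = 2 + r \sqrt{r} = 2 + r^{\frac{3}{2}}$)
$O{\left(g,Q \right)} = - \frac{g}{3}$
$248 \left(\sqrt{x{\left(-5,1 \right)} + O{\left(V{\left(0 \right)},-3 \right)}} - 216\right) = 248 \left(\sqrt{1 - \frac{2 + 0^{\frac{3}{2}}}{3}} - 216\right) = 248 \left(\sqrt{1 - \frac{2 + 0}{3}} - 216\right) = 248 \left(\sqrt{1 - \frac{2}{3}} - 216\right) = 248 \left(\sqrt{\frac{1}{3}} - 216\right) = 248 \left(\frac{\sqrt{3}}{3} - 216\right) = 248 \left(-216 + \frac{\sqrt{3}}{3}\right) = -53568 + \frac{248 \sqrt{3}}{3}$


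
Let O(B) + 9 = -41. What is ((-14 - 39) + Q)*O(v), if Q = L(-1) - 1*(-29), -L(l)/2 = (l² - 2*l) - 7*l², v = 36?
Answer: 800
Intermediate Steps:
L(l) = 4*l + 12*l² (L(l) = -2*((l² - 2*l) - 7*l²) = -2*(-6*l² - 2*l) = 4*l + 12*l²)
O(B) = -50 (O(B) = -9 - 41 = -50)
Q = 37 (Q = 4*(-1)*(1 + 3*(-1)) - 1*(-29) = 4*(-1)*(1 - 3) + 29 = 4*(-1)*(-2) + 29 = 8 + 29 = 37)
((-14 - 39) + Q)*O(v) = ((-14 - 39) + 37)*(-50) = (-53 + 37)*(-50) = -16*(-50) = 800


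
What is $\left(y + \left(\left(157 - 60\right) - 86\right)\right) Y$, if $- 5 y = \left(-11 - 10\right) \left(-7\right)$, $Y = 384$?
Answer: $- \frac{35328}{5} \approx -7065.6$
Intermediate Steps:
$y = - \frac{147}{5}$ ($y = - \frac{\left(-11 - 10\right) \left(-7\right)}{5} = - \frac{\left(-21\right) \left(-7\right)}{5} = \left(- \frac{1}{5}\right) 147 = - \frac{147}{5} \approx -29.4$)
$\left(y + \left(\left(157 - 60\right) - 86\right)\right) Y = \left(- \frac{147}{5} + \left(\left(157 - 60\right) - 86\right)\right) 384 = \left(- \frac{147}{5} + \left(97 - 86\right)\right) 384 = \left(- \frac{147}{5} + 11\right) 384 = \left(- \frac{92}{5}\right) 384 = - \frac{35328}{5}$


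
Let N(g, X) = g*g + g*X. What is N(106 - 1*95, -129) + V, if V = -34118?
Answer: -35416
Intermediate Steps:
N(g, X) = g² + X*g
N(106 - 1*95, -129) + V = (106 - 1*95)*(-129 + (106 - 1*95)) - 34118 = (106 - 95)*(-129 + (106 - 95)) - 34118 = 11*(-129 + 11) - 34118 = 11*(-118) - 34118 = -1298 - 34118 = -35416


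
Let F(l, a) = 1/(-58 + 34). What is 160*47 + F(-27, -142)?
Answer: 180479/24 ≈ 7520.0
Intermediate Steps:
F(l, a) = -1/24 (F(l, a) = 1/(-24) = -1/24)
160*47 + F(-27, -142) = 160*47 - 1/24 = 7520 - 1/24 = 180479/24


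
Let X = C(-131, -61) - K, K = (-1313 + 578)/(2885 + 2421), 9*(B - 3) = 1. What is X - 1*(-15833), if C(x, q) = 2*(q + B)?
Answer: 107223835/6822 ≈ 15717.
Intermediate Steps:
B = 28/9 (B = 3 + (⅑)*1 = 3 + ⅑ = 28/9 ≈ 3.1111)
C(x, q) = 56/9 + 2*q (C(x, q) = 2*(q + 28/9) = 2*(28/9 + q) = 56/9 + 2*q)
K = -105/758 (K = -735/5306 = -735*1/5306 = -105/758 ≈ -0.13852)
X = -788891/6822 (X = (56/9 + 2*(-61)) - 1*(-105/758) = (56/9 - 122) + 105/758 = -1042/9 + 105/758 = -788891/6822 ≈ -115.64)
X - 1*(-15833) = -788891/6822 - 1*(-15833) = -788891/6822 + 15833 = 107223835/6822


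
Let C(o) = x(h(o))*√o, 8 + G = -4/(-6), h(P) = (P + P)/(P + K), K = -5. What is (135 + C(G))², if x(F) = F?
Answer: 74807483/4107 + 3960*I*√66/37 ≈ 18215.0 + 869.49*I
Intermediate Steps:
h(P) = 2*P/(-5 + P) (h(P) = (P + P)/(P - 5) = (2*P)/(-5 + P) = 2*P/(-5 + P))
G = -22/3 (G = -8 - 4/(-6) = -8 - 4*(-⅙) = -8 + ⅔ = -22/3 ≈ -7.3333)
C(o) = 2*o^(3/2)/(-5 + o) (C(o) = (2*o/(-5 + o))*√o = 2*o^(3/2)/(-5 + o))
(135 + C(G))² = (135 + 2*(-22/3)^(3/2)/(-5 - 22/3))² = (135 + 2*(-22*I*√66/9)/(-37/3))² = (135 + 2*(-22*I*√66/9)*(-3/37))² = (135 + 44*I*√66/111)²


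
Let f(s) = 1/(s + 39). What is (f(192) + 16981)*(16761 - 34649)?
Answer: -70167683456/231 ≈ -3.0376e+8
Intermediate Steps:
f(s) = 1/(39 + s)
(f(192) + 16981)*(16761 - 34649) = (1/(39 + 192) + 16981)*(16761 - 34649) = (1/231 + 16981)*(-17888) = (3922612/231)*(-17888) = -70167683456/231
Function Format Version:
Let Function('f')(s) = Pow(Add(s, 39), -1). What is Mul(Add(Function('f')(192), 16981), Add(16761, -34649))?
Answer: Rational(-70167683456, 231) ≈ -3.0376e+8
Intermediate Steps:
Function('f')(s) = Pow(Add(39, s), -1)
Mul(Add(Function('f')(192), 16981), Add(16761, -34649)) = Mul(Add(Pow(Add(39, 192), -1), 16981), Add(16761, -34649)) = Mul(Add(Pow(231, -1), 16981), -17888) = Mul(Add(Rational(1, 231), 16981), -17888) = Mul(Rational(3922612, 231), -17888) = Rational(-70167683456, 231)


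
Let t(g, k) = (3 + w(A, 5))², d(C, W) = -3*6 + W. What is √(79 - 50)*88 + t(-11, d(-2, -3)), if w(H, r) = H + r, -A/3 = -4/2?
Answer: 196 + 88*√29 ≈ 669.89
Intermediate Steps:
A = 6 (A = -(-12)/2 = -3*(-2) = 6)
d(C, W) = -18 + W
t(g, k) = 196 (t(g, k) = (3 + (6 + 5))² = (3 + 11)² = 14² = 196)
√(79 - 50)*88 + t(-11, d(-2, -3)) = √(79 - 50)*88 + 196 = √29*88 + 196 = 88*√29 + 196 = 196 + 88*√29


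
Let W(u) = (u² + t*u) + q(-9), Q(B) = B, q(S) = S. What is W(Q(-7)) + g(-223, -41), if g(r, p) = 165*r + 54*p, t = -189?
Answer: -37646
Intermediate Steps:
g(r, p) = 54*p + 165*r
W(u) = -9 + u² - 189*u (W(u) = (u² - 189*u) - 9 = -9 + u² - 189*u)
W(Q(-7)) + g(-223, -41) = (-9 + (-7)² - 189*(-7)) + (54*(-41) + 165*(-223)) = (-9 + 49 + 1323) + (-2214 - 36795) = 1363 - 39009 = -37646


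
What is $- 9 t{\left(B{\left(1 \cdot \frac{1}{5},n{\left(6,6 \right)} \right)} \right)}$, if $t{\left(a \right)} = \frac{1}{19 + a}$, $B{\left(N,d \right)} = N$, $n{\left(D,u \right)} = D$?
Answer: $- \frac{15}{32} \approx -0.46875$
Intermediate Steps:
$- 9 t{\left(B{\left(1 \cdot \frac{1}{5},n{\left(6,6 \right)} \right)} \right)} = - \frac{9}{19 + 1 \cdot \frac{1}{5}} = - \frac{9}{19 + \frac{1}{5}} = - \frac{9}{\frac{96}{5}} = \left(-9\right) \frac{5}{96} = - \frac{15}{32}$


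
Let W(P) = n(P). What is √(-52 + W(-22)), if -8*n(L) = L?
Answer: I*√197/2 ≈ 7.0178*I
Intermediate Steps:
n(L) = -L/8
W(P) = -P/8
√(-52 + W(-22)) = √(-52 - ⅛*(-22)) = √(-52 + 11/4) = √(-197/4) = I*√197/2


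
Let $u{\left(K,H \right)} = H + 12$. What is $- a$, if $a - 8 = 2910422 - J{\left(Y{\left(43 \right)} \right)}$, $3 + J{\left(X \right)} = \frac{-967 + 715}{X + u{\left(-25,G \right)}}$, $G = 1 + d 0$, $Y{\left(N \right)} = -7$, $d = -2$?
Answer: $-2910475$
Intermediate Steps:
$G = 1$ ($G = 1 - 0 = 1 + 0 = 1$)
$u{\left(K,H \right)} = 12 + H$
$J{\left(X \right)} = -3 - \frac{252}{13 + X}$ ($J{\left(X \right)} = -3 + \frac{-967 + 715}{X + \left(12 + 1\right)} = -3 - \frac{252}{X + 13} = -3 - \frac{252}{13 + X}$)
$a = 2910475$ ($a = 8 + \left(2910422 - \frac{3 \left(-97 - -7\right)}{13 - 7}\right) = 8 + \left(2910422 - \frac{3 \left(-97 + 7\right)}{6}\right) = 8 + \left(2910422 - 3 \cdot \frac{1}{6} \left(-90\right)\right) = 8 + \left(2910422 - -45\right) = 8 + \left(2910422 + 45\right) = 8 + 2910467 = 2910475$)
$- a = \left(-1\right) 2910475 = -2910475$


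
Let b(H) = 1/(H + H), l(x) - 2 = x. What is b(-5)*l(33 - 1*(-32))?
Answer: -67/10 ≈ -6.7000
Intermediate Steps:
l(x) = 2 + x
b(H) = 1/(2*H)
b(-5)*l(33 - 1*(-32)) = ((½)/(-5))*(2 + (33 - 1*(-32))) = ((½)*(-⅕))*(2 + (33 + 32)) = -(2 + 65)/10 = -⅒*67 = -67/10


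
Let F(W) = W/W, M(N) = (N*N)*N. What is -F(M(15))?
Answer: -1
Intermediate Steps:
M(N) = N³ (M(N) = N²*N = N³)
F(W) = 1
-F(M(15)) = -1*1 = -1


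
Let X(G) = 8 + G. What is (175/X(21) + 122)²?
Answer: 13786369/841 ≈ 16393.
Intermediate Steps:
(175/X(21) + 122)² = (175/(8 + 21) + 122)² = (175/29 + 122)² = (3713/29)² = 13786369/841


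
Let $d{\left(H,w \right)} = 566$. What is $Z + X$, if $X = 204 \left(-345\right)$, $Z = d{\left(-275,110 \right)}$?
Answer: $-69814$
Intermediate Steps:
$Z = 566$
$X = -70380$
$Z + X = 566 - 70380 = -69814$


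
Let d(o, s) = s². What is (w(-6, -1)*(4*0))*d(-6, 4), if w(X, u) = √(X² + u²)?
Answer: 0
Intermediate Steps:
(w(-6, -1)*(4*0))*d(-6, 4) = (√((-6)² + (-1)²)*(4*0))*4² = (√(36 + 1)*0)*16 = (√37*0)*16 = 0*16 = 0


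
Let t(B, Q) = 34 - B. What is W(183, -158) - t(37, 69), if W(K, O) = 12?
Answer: 15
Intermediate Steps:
W(183, -158) - t(37, 69) = 12 - (34 - 1*37) = 12 - (34 - 37) = 12 - 1*(-3) = 12 + 3 = 15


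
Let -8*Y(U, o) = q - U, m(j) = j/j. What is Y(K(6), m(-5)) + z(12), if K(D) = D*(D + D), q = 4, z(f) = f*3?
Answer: 89/2 ≈ 44.500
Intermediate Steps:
z(f) = 3*f
m(j) = 1
K(D) = 2*D**2 (K(D) = D*(2*D) = 2*D**2)
Y(U, o) = -1/2 + U/8 (Y(U, o) = -(4 - U)/8 = -1/2 + U/8)
Y(K(6), m(-5)) + z(12) = (-1/2 + (2*6**2)/8) + 3*12 = (-1/2 + (2*36)/8) + 36 = (-1/2 + (1/8)*72) + 36 = (-1/2 + 9) + 36 = 17/2 + 36 = 89/2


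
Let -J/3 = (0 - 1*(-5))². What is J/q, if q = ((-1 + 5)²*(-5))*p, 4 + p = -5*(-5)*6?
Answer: 15/2336 ≈ 0.0064212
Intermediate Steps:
p = 146 (p = -4 - 5*(-5)*6 = -4 + 25*6 = -4 + 150 = 146)
q = -11680 (q = ((-1 + 5)²*(-5))*146 = (4²*(-5))*146 = (16*(-5))*146 = -80*146 = -11680)
J = -75 (J = -3*(0 - 1*(-5))² = -3*(0 + 5)² = -3*5² = -3*25 = -75)
J/q = -75/(-11680) = -1/11680*(-75) = 15/2336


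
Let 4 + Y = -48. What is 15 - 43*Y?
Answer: 2251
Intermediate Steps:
Y = -52 (Y = -4 - 48 = -52)
15 - 43*Y = 15 - 43*(-52) = 15 + 2236 = 2251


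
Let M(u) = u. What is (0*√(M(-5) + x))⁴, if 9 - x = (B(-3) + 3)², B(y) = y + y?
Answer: 0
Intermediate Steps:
B(y) = 2*y
x = 0 (x = 9 - (2*(-3) + 3)² = 9 - (-6 + 3)² = 9 - 1*(-3)² = 9 - 1*9 = 9 - 9 = 0)
(0*√(M(-5) + x))⁴ = (0*√(-5 + 0))⁴ = (0*√(-5))⁴ = (0*(I*√5))⁴ = 0⁴ = 0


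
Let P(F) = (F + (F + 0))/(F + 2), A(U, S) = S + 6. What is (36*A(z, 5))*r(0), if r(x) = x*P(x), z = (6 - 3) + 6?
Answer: 0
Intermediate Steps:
z = 9 (z = 3 + 6 = 9)
A(U, S) = 6 + S
P(F) = 2*F/(2 + F) (P(F) = (F + F)/(2 + F) = (2*F)/(2 + F) = 2*F/(2 + F))
r(x) = 2*x**2/(2 + x) (r(x) = x*(2*x/(2 + x)) = 2*x**2/(2 + x))
(36*A(z, 5))*r(0) = (36*(6 + 5))*(2*0**2/(2 + 0)) = (36*11)*(2*0/2) = 396*(2*0*(1/2)) = 396*0 = 0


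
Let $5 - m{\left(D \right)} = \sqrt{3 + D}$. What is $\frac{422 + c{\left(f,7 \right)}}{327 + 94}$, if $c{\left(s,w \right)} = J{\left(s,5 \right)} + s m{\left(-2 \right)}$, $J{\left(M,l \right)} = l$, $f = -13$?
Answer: $\frac{375}{421} \approx 0.89074$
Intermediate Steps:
$m{\left(D \right)} = 5 - \sqrt{3 + D}$
$c{\left(s,w \right)} = 5 + 4 s$ ($c{\left(s,w \right)} = 5 + s \left(5 - \sqrt{3 - 2}\right) = 5 + s \left(5 - \sqrt{1}\right) = 5 + s \left(5 - 1\right) = 5 + s 4 = 5 + 4 s$)
$\frac{422 + c{\left(f,7 \right)}}{327 + 94} = \frac{422 + \left(5 + 4 \left(-13\right)\right)}{327 + 94} = \frac{422 + \left(5 - 52\right)}{421} = \left(422 - 47\right) \frac{1}{421} = 375 \cdot \frac{1}{421} = \frac{375}{421}$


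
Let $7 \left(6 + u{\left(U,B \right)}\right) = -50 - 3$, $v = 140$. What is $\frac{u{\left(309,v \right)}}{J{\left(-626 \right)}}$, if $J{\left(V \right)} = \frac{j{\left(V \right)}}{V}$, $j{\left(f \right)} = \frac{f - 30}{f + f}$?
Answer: $\frac{9307055}{574} \approx 16214.0$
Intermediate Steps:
$j{\left(f \right)} = \frac{-30 + f}{2 f}$
$u{\left(U,B \right)} = - \frac{95}{7}$ ($u{\left(U,B \right)} = -6 + \frac{-50 - 3}{7} = -6 + \frac{1}{7} \left(-53\right) = -6 - \frac{53}{7} = - \frac{95}{7}$)
$J{\left(V \right)} = \frac{-30 + V}{2 V^{2}}$ ($J{\left(V \right)} = \frac{\frac{1}{2} \frac{1}{V} \left(-30 + V\right)}{V} = \frac{-30 + V}{2 V^{2}}$)
$\frac{u{\left(309,v \right)}}{J{\left(-626 \right)}} = - \frac{95}{7 \frac{-30 - 626}{2 \cdot 391876}} = - \frac{95}{7 \cdot \frac{1}{2} \cdot \frac{1}{391876} \left(-656\right)} = - \frac{95}{7 \left(- \frac{82}{97969}\right)} = \left(- \frac{95}{7}\right) \left(- \frac{97969}{82}\right) = \frac{9307055}{574}$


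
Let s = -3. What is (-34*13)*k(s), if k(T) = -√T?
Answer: 442*I*√3 ≈ 765.57*I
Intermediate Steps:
(-34*13)*k(s) = (-34*13)*(-√(-3)) = -(-442)*I*√3 = 442*I*√3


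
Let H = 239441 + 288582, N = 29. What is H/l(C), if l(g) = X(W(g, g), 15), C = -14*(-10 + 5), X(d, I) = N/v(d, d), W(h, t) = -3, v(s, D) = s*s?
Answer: 4752207/29 ≈ 1.6387e+5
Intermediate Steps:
v(s, D) = s**2
X(d, I) = 29/d**2 (X(d, I) = 29/(d**2) = 29/d**2)
C = 70 (C = -14*(-5) = 70)
H = 528023
l(g) = 29/9 (l(g) = 29/(-3)**2 = 29*(1/9) = 29/9)
H/l(C) = 528023/(29/9) = 528023*(9/29) = 4752207/29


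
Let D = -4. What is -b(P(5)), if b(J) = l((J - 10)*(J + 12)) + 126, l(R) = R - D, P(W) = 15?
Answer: -265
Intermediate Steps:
l(R) = 4 + R (l(R) = R - 1*(-4) = R + 4 = 4 + R)
b(J) = 130 + (-10 + J)*(12 + J) (b(J) = (4 + (J - 10)*(J + 12)) + 126 = (4 + (-10 + J)*(12 + J)) + 126 = 130 + (-10 + J)*(12 + J))
-b(P(5)) = -(10 + 15**2 + 2*15) = -(10 + 225 + 30) = -1*265 = -265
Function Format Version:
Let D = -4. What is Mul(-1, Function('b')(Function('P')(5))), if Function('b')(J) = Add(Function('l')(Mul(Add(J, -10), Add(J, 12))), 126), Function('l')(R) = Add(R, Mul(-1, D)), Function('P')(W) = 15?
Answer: -265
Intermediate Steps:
Function('l')(R) = Add(4, R) (Function('l')(R) = Add(R, Mul(-1, -4)) = Add(R, 4) = Add(4, R))
Function('b')(J) = Add(130, Mul(Add(-10, J), Add(12, J))) (Function('b')(J) = Add(Add(4, Mul(Add(J, -10), Add(J, 12))), 126) = Add(Add(4, Mul(Add(-10, J), Add(12, J))), 126) = Add(130, Mul(Add(-10, J), Add(12, J))))
Mul(-1, Function('b')(Function('P')(5))) = Mul(-1, Add(10, Pow(15, 2), Mul(2, 15))) = Mul(-1, Add(10, 225, 30)) = Mul(-1, 265) = -265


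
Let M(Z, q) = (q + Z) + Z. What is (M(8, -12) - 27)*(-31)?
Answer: 713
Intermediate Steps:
M(Z, q) = q + 2*Z (M(Z, q) = (Z + q) + Z = q + 2*Z)
(M(8, -12) - 27)*(-31) = ((-12 + 2*8) - 27)*(-31) = ((-12 + 16) - 27)*(-31) = (4 - 27)*(-31) = -23*(-31) = 713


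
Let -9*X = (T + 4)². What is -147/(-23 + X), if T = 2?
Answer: 49/9 ≈ 5.4444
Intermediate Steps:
X = -4 (X = -(2 + 4)²/9 = -⅑*6² = -⅑*36 = -4)
-147/(-23 + X) = -147/(-23 - 4) = -147/(-27) = -1/27*(-147) = 49/9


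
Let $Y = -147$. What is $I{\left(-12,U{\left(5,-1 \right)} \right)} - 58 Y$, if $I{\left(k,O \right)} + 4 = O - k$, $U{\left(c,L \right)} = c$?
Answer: $8539$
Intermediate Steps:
$I{\left(k,O \right)} = -4 + O - k$ ($I{\left(k,O \right)} = -4 + \left(O - k\right) = -4 + O - k$)
$I{\left(-12,U{\left(5,-1 \right)} \right)} - 58 Y = \left(-4 + 5 - -12\right) - -8526 = \left(-4 + 5 + 12\right) + 8526 = 13 + 8526 = 8539$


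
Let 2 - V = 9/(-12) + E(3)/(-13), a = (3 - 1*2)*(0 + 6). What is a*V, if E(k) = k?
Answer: 465/26 ≈ 17.885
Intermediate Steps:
a = 6 (a = (3 - 2)*6 = 1*6 = 6)
V = 155/52 (V = 2 - (9/(-12) + 3/(-13)) = 2 - (9*(-1/12) + 3*(-1/13)) = 2 - (-3/4 - 3/13) = 2 - 1*(-51/52) = 2 + 51/52 = 155/52 ≈ 2.9808)
a*V = 6*(155/52) = 465/26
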